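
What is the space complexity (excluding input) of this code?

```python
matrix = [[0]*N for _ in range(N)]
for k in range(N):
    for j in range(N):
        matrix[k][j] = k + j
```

Space complexity: O(n^2).
A 2D structure of size n x n is allocated.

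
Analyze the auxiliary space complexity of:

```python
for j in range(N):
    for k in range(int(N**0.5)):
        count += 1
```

Space complexity: O(1).
Only a constant amount of auxiliary storage is used; nothing grows with n.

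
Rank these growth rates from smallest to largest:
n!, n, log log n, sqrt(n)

Ordered by growth rate: log log n < sqrt(n) < n < n!.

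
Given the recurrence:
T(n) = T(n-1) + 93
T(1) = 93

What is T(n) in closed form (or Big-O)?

Unrolling: T(n) = T(n-1) + 93 = T(n-2) + 2*93 = ... = T(1) + (n-1)*93 = 93 + (n-1)*93 = 93n.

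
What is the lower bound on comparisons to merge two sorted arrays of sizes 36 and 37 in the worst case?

Adversary: with |36 - 37| <= 1 the inputs can be fully interleaved so that every adjacent pair in the merged output comes from different arrays. Then each of the 72 adjacent pairs must be directly compared, or the algorithm cannot determine their relative order. Standard merge meets this bound.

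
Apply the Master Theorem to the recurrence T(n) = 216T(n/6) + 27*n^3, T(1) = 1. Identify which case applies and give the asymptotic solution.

a=216, b=6, f(n)=27*n^3.
log_6(216) = 3, so n^(log_b(a)) = n^3.
f(n) = Theta(n^3), so Case 2 applies.
T(n) = Theta(n^3 log n).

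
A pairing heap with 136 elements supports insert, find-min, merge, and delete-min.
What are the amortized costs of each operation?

Pairing heaps are self-adjusting heap-ordered trees. Insert and merge link two roots: O(1). Find-min reads the root: O(1). Delete-min removes the root, then pairs children in two passes; amortized cost is O(log 136) = O(log n).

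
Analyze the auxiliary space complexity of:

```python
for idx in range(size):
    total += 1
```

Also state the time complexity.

Space complexity: O(1).
Only a constant amount of auxiliary storage is used; nothing grows with n.
Time complexity: O(n).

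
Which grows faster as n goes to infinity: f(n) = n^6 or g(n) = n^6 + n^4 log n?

f(n) = n^6 and g(n) = n^6 + n^4 log n are Theta of each other: the lower-order n^4 log n term is o(n^6); both are Theta(n^6).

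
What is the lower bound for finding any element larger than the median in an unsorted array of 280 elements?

To find an element larger than the median of 280 elements, we must see Omega(n) elements. Without seeing enough elements, an adversary can make any unseen element the median.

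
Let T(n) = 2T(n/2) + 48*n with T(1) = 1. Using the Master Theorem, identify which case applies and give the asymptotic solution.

a=2, b=2, f(n)=48*n.
log_2(2) = 1, so n^(log_b(a)) = n.
f(n) = Theta(n), so Case 2 applies.
T(n) = Theta(n log n).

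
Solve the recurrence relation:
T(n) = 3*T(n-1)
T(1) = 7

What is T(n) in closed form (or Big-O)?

Each step multiplies by 3. T(n) = T(1)*3^(n-1) = 7*3^(n-1).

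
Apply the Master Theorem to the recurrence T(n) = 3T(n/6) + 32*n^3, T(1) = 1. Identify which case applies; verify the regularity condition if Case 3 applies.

a=3, b=6, f(n)=32*n^3.
log_6(3) = 0.6131 < 3.
f(n) = Omega(n^(0.6131+epsilon)) for some epsilon > 0, so Case 3 is the candidate.
Regularity: a*f(n/b) = 3*32*(n/6)^3 = (3/216)*32*n^3 <= c*f(n) with c = 3/216 < 1. Satisfied.
Case 3: T(n) = Theta(n^3).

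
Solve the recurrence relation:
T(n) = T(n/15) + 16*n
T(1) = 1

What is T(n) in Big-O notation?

Geometric series: 16*n*(1 + 1/15 + 1/15^2 + ...) = O(n). T(n) = O(n).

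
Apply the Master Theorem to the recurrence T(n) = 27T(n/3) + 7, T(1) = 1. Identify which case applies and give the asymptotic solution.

a=27, b=3, f(n)=7.
log_3(27) = 3 > 0.
Since f(n) = O(n^0) is polynomially smaller than n^3, Case 1 applies.
T(n) = Theta(n^3).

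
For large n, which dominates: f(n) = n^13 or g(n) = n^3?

f(n) = n^13 grows faster: n^13/n^3 = n^10 -> infinity.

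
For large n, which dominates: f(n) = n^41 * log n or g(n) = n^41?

f(n) = n^41 * log n grows faster: extra log n factor -> infinity.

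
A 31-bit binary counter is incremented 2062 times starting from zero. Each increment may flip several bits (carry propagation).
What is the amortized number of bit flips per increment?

Bit i flips on every 2^i-th increment, so over 2062 increments bit i flips floor(2062/2^i) times. Summing over i: total flips < 2 * 2062. Amortized: < 2 = O(1) per increment.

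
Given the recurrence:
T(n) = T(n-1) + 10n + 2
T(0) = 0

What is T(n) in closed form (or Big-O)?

Dominant term in sum is 10*sum(i, i=1..n) = 10*n*(n+1)/2 = O(n^2).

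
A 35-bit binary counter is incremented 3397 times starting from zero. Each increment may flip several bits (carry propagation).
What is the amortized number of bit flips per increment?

Bit i flips on every 2^i-th increment, so over 3397 increments bit i flips floor(3397/2^i) times. Summing over i: total flips < 2 * 3397. Amortized: < 2 = O(1) per increment.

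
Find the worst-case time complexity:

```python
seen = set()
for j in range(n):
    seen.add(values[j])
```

Time complexity: O(n).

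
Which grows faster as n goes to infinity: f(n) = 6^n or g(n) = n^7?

f(n) = 6^n grows faster: any exponential with base > 1 dominates every polynomial.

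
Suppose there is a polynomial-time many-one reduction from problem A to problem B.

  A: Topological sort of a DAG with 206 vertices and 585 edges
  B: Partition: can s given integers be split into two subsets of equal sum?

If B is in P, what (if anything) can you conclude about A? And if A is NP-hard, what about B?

A poly-time reduction A <=_p B means any A-instance can be transformed to a B-instance in poly time.
If B is in P: compose the reduction with B's poly-time algorithm to solve A in poly time, so A is in P.
If A is NP-hard: every NP problem reduces to A, which reduces to B; composing reductions, every NP problem reduces to B, so B is NP-hard.
(Here in fact A is P and B is NP-complete.)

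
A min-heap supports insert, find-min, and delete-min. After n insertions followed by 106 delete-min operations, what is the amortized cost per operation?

Insert takes O(log n) worst case. Delete-min takes O(log n). Over a sequence of n inserts and 106 delete-mins, total cost is O((n + 106) log n). Amortized per operation: O(log n).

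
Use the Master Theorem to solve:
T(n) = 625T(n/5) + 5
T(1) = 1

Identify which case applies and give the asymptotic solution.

a=625, b=5, f(n)=5.
log_5(625) = 4 > 0.
Since f(n) = O(n^0) is polynomially smaller than n^4, Case 1 applies.
T(n) = Theta(n^4).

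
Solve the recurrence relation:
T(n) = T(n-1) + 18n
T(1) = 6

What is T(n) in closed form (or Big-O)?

Unrolling: T(n) = 6 + 18*(2 + 3 + ... + n) = 6 + 18*(n(n+1)/2 - 1) = O(n^2).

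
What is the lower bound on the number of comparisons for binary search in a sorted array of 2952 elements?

With 2952 possible positions, we need at least ceil(log_2(2952)) = 12 comparisons. Each comparison splits the remaining candidates by at most half.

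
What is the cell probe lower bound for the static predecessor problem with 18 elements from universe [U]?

The Patrascu-Thorup lower bound shows any data structure on n = 18 elements using O(n * polylog(n)) space requires Omega(log log U) query time. van Emde Boas trees achieve O(log log U) with O(U) space.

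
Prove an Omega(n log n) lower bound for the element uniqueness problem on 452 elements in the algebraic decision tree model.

In the algebraic decision tree model, element uniqueness on 452 elements is equivalent to determining which cell of an arrangement of C(452,2) = 101926 hyperplanes x_i = x_j contains the input point. Ben-Or's theorem shows this requires Omega(n log n).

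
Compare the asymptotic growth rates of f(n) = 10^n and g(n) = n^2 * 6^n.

f(n) = 10^n grows faster: 10^n / (n^2 6^n) = (10/6)^n / n^2 -> infinity since 10/6 > 1.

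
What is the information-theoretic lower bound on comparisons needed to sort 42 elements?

There are 42! = 1405006117752879898543142606244511569936384000000000 possible orderings. Each comparison gives 1 bit. We need at least ceil(log_2(1405006117752879898543142606244511569936384000000000)) = 170 comparisons.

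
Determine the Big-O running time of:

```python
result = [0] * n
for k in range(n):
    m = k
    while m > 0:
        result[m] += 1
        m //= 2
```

Time complexity: O(n log n).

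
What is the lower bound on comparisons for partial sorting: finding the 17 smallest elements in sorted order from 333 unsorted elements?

Finding 17 smallest of 333 in sorted order: Omega(333) to identify the 17 smallest, plus Omega(17 log 17) to sort them. Total: Omega(n + k log k).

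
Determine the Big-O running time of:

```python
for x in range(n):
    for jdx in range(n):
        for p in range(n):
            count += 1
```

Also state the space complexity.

Time complexity: O(n^3).
Space complexity: O(1).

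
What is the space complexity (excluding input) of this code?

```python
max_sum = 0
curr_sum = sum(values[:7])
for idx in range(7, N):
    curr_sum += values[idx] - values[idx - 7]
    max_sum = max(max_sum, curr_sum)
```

Space complexity: O(1).
Only a constant amount of auxiliary storage is used; nothing grows with n.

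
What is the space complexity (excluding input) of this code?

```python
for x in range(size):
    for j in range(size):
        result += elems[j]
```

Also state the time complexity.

Space complexity: O(1).
Only a constant amount of auxiliary storage is used; nothing grows with n.
Time complexity: O(n^2).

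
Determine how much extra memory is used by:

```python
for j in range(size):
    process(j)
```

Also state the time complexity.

Space complexity: O(1).
Only a constant amount of auxiliary storage is used; nothing grows with n.
Time complexity: O(n).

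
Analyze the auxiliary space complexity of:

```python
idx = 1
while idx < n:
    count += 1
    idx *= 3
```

Space complexity: O(1).
Only a constant amount of auxiliary storage is used; nothing grows with n.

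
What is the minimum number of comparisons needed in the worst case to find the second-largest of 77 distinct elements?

Lower bound: finding the max needs 77-1 comparisons. By the adversary weight-doubling argument, the max must personally win >= ceil(log_2(77)) = 7 comparisons; the 2nd-largest is among those 7 losers, needing 7-1 more comparisons. Total >= 77-1 + 7-1 = 82. A balanced knockout tournament achieves this.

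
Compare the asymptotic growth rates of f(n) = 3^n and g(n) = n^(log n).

f(n) = 3^n grows faster: take logs: log(n^(log n)) = (log n)^2, log(3^n) = n log 3; n dominates (log n)^2.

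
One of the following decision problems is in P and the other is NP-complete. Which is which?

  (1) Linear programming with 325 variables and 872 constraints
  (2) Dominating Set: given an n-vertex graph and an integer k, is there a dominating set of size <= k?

(1) is P: the ellipsoid and interior-point methods run in polynomial time.
(2) is NP-complete: reduces from Set Cover (with k part of the input).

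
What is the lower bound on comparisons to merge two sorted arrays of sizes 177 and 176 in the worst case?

Adversary: with |177 - 176| <= 1 the inputs can be fully interleaved so that every adjacent pair in the merged output comes from different arrays. Then each of the 352 adjacent pairs must be directly compared, or the algorithm cannot determine their relative order. Standard merge meets this bound.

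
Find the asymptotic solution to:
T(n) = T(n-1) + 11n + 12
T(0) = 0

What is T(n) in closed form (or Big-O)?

Dominant term in sum is 11*sum(i, i=1..n) = 11*n*(n+1)/2 = O(n^2).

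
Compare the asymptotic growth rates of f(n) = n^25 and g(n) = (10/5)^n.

g(n) = (10/5)^n grows faster: (10/5)^n is exponential with base 10/5 > 1, dominating every polynomial.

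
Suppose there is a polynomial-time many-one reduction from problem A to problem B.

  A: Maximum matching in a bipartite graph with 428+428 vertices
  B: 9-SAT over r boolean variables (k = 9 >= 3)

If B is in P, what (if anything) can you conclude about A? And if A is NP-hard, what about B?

A poly-time reduction A <=_p B means any A-instance can be transformed to a B-instance in poly time.
If B is in P: compose the reduction with B's poly-time algorithm to solve A in poly time, so A is in P.
If A is NP-hard: every NP problem reduces to A, which reduces to B; composing reductions, every NP problem reduces to B, so B is NP-hard.
(Here in fact A is P and B is NP-complete.)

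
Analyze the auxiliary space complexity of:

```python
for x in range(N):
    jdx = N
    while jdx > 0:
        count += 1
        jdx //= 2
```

Space complexity: O(1).
Only a constant amount of auxiliary storage is used; nothing grows with n.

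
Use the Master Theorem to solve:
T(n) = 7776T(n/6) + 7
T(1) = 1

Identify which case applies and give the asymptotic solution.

a=7776, b=6, f(n)=7.
log_6(7776) = 5 > 0.
Since f(n) = O(n^0) is polynomially smaller than n^5, Case 1 applies.
T(n) = Theta(n^5).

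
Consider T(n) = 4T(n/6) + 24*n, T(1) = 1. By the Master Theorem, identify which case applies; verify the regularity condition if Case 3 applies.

a=4, b=6, f(n)=24*n.
log_6(4) = 0.7737 < 1.
f(n) = Omega(n^(0.7737+epsilon)) for some epsilon > 0, so Case 3 is the candidate.
Regularity: a*f(n/b) = 4*24*(n/6)^1 = (4/6)*24*n^1 <= c*f(n) with c = 4/6 < 1. Satisfied.
Case 3: T(n) = Theta(n).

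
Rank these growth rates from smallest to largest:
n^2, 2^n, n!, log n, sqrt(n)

Ordered by growth rate: log n < sqrt(n) < n^2 < 2^n < n!.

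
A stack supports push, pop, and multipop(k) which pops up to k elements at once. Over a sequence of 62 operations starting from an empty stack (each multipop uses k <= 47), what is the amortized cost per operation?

Each element is pushed exactly once and popped at most once (whether by pop or as part of a multipop). So the total number of individual pops over the whole sequence is at most the number of pushes, which is at most 62. Total work <= 2 * 62, hence O(1) amortized per operation.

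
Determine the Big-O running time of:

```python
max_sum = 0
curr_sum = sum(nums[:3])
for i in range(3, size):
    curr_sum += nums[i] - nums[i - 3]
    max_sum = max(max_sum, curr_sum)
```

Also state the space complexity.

Time complexity: O(n).
Space complexity: O(1).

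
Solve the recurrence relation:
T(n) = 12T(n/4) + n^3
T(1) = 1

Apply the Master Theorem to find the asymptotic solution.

a=12, b=4, f(n)=n^3. log_4(12) = 1.792 < 3. Case 3: T(n) = O(n^3).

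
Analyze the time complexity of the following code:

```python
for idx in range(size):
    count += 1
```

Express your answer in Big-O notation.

Time complexity: O(n).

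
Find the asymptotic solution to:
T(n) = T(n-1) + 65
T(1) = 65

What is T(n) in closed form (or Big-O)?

Unrolling: T(n) = T(n-1) + 65 = T(n-2) + 2*65 = ... = T(1) + (n-1)*65 = 65 + (n-1)*65 = 65n.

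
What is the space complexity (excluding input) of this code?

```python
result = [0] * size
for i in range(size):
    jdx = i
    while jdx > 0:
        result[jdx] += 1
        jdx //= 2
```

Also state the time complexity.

Space complexity: O(n).
Auxiliary storage grows linearly with the input size n in the worst case.
Time complexity: O(n log n).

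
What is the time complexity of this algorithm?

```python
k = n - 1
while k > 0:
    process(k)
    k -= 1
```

Time complexity: O(n).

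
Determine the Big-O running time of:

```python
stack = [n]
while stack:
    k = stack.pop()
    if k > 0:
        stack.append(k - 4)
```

Time complexity: O(n).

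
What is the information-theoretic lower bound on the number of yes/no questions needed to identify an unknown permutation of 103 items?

There are 103! = 99029007164861804075467152545817733490901658221144924830052805546998766658416222832141441073883538492653516385977292093222882134415149891584000000000000000000000000 permutations. Each yes/no question gives at most 1 bit, so at least ceil(log_2(99029007164861804075467152545817733490901658221144924830052805546998766658416222832141441073883538492653516385977292093222882134415149891584000000000000000000000000)) = 545 questions are needed.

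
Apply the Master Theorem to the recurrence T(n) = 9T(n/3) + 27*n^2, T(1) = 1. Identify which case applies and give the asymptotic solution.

a=9, b=3, f(n)=27*n^2.
log_3(9) = 2, so n^(log_b(a)) = n^2.
f(n) = Theta(n^2), so Case 2 applies.
T(n) = Theta(n^2 log n).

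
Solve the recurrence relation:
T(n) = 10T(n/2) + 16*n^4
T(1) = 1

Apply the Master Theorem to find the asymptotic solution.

a=10, b=2, f(n)=16*n^4. log_2(10) = 3.322 < 4. Case 3: T(n) = O(n^4).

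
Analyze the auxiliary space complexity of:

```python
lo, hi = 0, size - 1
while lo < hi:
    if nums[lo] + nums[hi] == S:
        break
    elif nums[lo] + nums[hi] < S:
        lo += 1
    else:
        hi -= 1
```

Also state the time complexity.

Space complexity: O(1).
Only a constant amount of auxiliary storage is used; nothing grows with n.
Time complexity: O(n).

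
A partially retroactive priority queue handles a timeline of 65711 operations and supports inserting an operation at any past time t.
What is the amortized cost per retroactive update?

Partially retroactive priority queues (Demaine-Iacono-Langerman) allow updates at past times with queries only at the present. With a balanced BST over the m = 65711 timeline events tracking bridges, each retroactive insert or delete is O(log m) amortized.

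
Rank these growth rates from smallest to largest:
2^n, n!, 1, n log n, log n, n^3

Ordered by growth rate: 1 < log n < n log n < n^3 < 2^n < n!.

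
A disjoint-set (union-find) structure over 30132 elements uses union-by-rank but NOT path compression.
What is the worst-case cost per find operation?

Union-by-rank alone keeps every tree's height <= log_2(30132) ~= 14.9. Each find traverses from a node to its root, costing O(height) = O(log n). Without path compression this bound is tight.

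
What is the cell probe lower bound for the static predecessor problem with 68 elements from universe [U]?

The Patrascu-Thorup lower bound shows any data structure on n = 68 elements using O(n * polylog(n)) space requires Omega(log log U) query time. van Emde Boas trees achieve O(log log U) with O(U) space.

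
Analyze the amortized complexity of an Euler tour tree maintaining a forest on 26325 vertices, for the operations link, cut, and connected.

An Euler tour tree stores each tree's Euler tour as a balanced BST keyed by tour position. On 26325 vertices: link concatenates two tours via O(1) splits/joins of size <= 2*26325 (O(log n)); cut splits the tour at the two occurrences of the edge (O(log n)); connected compares BST roots (O(log n) to find the root). All O(log n) amortized.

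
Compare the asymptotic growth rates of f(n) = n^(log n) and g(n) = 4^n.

g(n) = 4^n grows faster: take logs: log(n^(log n)) = (log n)^2, log(4^n) = n log 4; n dominates (log n)^2.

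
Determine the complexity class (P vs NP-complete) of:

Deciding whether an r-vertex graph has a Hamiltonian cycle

This problem is NP-complete: one of Karp's 21 NP-complete problems.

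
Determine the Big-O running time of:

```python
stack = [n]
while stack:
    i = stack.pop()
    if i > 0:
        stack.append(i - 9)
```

Time complexity: O(n).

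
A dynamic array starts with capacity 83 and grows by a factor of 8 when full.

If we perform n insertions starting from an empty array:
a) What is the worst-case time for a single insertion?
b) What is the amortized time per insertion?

(a) Worst-case single insertion: O(n) -- when the array is full at capacity c, the resize copies all c elements, and c can be Theta(n).
(b) Resizes happen at sizes 83, 664, 5312, ... Total copy cost for n insertions: 83 + 664 + ... = O(n) (geometric series with ratio 1/8). Amortized cost per insertion: O(n)/n = O(1).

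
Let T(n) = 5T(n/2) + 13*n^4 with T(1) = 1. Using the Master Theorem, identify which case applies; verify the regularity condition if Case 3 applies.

a=5, b=2, f(n)=13*n^4.
log_2(5) = 2.322 < 4.
f(n) = Omega(n^(2.322+epsilon)) for some epsilon > 0, so Case 3 is the candidate.
Regularity: a*f(n/b) = 5*13*(n/2)^4 = (5/16)*13*n^4 <= c*f(n) with c = 5/16 < 1. Satisfied.
Case 3: T(n) = Theta(n^4).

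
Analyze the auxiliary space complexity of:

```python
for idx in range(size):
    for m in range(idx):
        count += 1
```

Space complexity: O(1).
Only a constant amount of auxiliary storage is used; nothing grows with n.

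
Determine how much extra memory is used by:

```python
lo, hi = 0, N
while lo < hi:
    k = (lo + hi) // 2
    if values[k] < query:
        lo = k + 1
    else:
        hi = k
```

Space complexity: O(1).
Only a constant amount of auxiliary storage is used; nothing grows with n.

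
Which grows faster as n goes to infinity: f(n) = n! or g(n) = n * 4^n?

f(n) = n! grows faster: by Stirling n! ~ (n/e)^n sqrt(2*pi*n); (n/e)^n eventually dominates n * 4^n.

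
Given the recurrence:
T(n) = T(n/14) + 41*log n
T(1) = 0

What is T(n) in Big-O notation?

Each of the log_14(n) levels adds O(log n). T(n) = O(log^2 n).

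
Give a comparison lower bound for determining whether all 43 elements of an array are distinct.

In the algebraic decision-tree model, the YES region for element distinctness on 43 elements has 43! connected components (one per ordering). Ben-Or's theorem then gives a lower bound of Omega(log(n!)) = Omega(n log n).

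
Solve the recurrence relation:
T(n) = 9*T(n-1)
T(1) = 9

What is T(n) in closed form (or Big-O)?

Each step multiplies by 9. T(n) = T(1)*9^(n-1) = 9*9^(n-1).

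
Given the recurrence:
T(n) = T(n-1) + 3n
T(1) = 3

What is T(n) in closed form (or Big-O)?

Unrolling: T(n) = 3 + 3*(2 + 3 + ... + n) = 3 + 3*(n(n+1)/2 - 1) = O(n^2).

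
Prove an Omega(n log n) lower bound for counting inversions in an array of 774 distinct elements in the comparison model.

Decision-tree argument: at any leaf, the comparisons made (with transitivity) must totally order all 774 elements -- otherwise some pair (i,j) is unordered, and an adversary can present two inputs agreeing on every comparison made but with that pair flipped, changing the inversion count by 1, so the leaf's output is wrong on one of them. Hence the tree has >= 774! leaves and height >= log_2(774!) = Omega(n log n). Modified merge sort achieves O(n log n).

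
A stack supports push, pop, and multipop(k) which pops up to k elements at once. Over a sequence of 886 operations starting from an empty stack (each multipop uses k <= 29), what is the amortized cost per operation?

Each element is pushed exactly once and popped at most once (whether by pop or as part of a multipop). So the total number of individual pops over the whole sequence is at most the number of pushes, which is at most 886. Total work <= 2 * 886, hence O(1) amortized per operation.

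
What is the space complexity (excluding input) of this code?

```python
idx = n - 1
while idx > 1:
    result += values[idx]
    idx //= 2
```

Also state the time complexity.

Space complexity: O(1).
Only a constant amount of auxiliary storage is used; nothing grows with n.
Time complexity: O(log n).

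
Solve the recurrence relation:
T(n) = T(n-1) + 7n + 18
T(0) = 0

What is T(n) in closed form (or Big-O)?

Dominant term in sum is 7*sum(i, i=1..n) = 7*n*(n+1)/2 = O(n^2).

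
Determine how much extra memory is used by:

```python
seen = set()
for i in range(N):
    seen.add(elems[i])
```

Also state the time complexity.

Space complexity: O(n).
Auxiliary storage grows linearly with the input size n in the worst case.
Time complexity: O(n).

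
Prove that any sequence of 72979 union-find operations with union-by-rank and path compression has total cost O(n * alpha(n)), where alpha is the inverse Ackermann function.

Using Tarjan's analysis with rank-based potential function. Union-by-rank keeps tree height O(log n). Path compression flattens paths during find. For n = 72979 operations, total cost is O(n * alpha(n)), effectively O(n) since alpha grows incredibly slowly.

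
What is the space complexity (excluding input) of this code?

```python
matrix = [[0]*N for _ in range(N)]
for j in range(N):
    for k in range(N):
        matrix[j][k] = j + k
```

Space complexity: O(n^2).
A 2D structure of size n x n is allocated.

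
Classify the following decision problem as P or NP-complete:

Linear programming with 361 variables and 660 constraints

This problem is in P: the ellipsoid and interior-point methods run in polynomial time.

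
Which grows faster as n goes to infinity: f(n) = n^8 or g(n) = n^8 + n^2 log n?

f(n) = n^8 and g(n) = n^8 + n^2 log n are Theta of each other: the lower-order n^2 log n term is o(n^8); both are Theta(n^8).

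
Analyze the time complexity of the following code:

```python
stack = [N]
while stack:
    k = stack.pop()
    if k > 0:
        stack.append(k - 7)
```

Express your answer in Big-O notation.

Time complexity: O(n).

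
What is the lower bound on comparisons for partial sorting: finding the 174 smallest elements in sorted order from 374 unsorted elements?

Finding 174 smallest of 374 in sorted order: Omega(374) to identify the 174 smallest, plus Omega(174 log 174) to sort them. Total: Omega(n + k log k).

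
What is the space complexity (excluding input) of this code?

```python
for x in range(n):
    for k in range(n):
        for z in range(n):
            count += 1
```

Space complexity: O(1).
Only a constant amount of auxiliary storage is used; nothing grows with n.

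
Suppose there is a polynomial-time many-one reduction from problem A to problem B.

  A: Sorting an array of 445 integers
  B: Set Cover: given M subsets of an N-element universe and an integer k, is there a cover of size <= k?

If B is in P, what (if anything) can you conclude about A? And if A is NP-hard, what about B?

A poly-time reduction A <=_p B means any A-instance can be transformed to a B-instance in poly time.
If B is in P: compose the reduction with B's poly-time algorithm to solve A in poly time, so A is in P.
If A is NP-hard: every NP problem reduces to A, which reduces to B; composing reductions, every NP problem reduces to B, so B is NP-hard.
(Here in fact A is P and B is NP-complete.)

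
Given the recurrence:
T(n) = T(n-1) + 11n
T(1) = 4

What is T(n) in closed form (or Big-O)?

Unrolling: T(n) = 4 + 11*(2 + 3 + ... + n) = 4 + 11*(n(n+1)/2 - 1) = O(n^2).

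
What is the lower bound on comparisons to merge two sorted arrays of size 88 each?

To merge two sorted arrays of size 88, we need at least 175 comparisons in the worst case. An adversary can force every element to be compared.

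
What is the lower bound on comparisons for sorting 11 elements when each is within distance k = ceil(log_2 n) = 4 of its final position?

Partition the 11 positions into floor(n/k) blocks of k = 4 consecutive positions; any permutation within a block keeps every element within k of its final position, so there are at least (k!)^(n/k) distinguishable inputs. Lower bound: log_2((k!)^(n/k)) = (n/k) * log_2(k!) = Theta(n log k); with k = ceil(log_2 n), this is Omega(n log log n).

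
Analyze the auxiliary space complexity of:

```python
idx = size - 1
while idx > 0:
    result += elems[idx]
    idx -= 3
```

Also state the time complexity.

Space complexity: O(1).
Only a constant amount of auxiliary storage is used; nothing grows with n.
Time complexity: O(n).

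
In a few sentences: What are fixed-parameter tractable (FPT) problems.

A problem parameterized by k is FPT if it can be solved in time f(k) * n^O(1), where f is any computable function of k alone. Vertex Cover parameterized by solution size k is FPT: O(2^k * n). The W-hierarchy (W[1], W[2], ...) classifies parameterized problems by hardness; Clique parameterized by clique size is W[1]-complete.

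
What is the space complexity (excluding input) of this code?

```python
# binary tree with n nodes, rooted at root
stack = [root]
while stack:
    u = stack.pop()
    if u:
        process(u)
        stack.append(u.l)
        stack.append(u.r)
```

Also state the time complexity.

Space complexity: O(n).
Auxiliary storage grows linearly with the input size n in the worst case.
Time complexity: O(n).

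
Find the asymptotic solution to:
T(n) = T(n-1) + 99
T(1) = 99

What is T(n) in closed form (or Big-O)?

Unrolling: T(n) = T(n-1) + 99 = T(n-2) + 2*99 = ... = T(1) + (n-1)*99 = 99 + (n-1)*99 = 99n.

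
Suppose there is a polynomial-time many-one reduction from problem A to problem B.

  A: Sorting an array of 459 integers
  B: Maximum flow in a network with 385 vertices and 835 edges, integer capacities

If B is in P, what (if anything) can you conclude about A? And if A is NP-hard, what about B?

A poly-time reduction A <=_p B means any A-instance can be transformed to a B-instance in poly time.
If B is in P: compose the reduction with B's poly-time algorithm to solve A in poly time, so A is in P.
If A is NP-hard: every NP problem reduces to A, which reduces to B; composing reductions, every NP problem reduces to B, so B is NP-hard.
(Here in fact A is P and B is P.)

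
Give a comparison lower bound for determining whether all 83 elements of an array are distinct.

In the algebraic decision-tree model, the YES region for element distinctness on 83 elements has 83! connected components (one per ordering). Ben-Or's theorem then gives a lower bound of Omega(log(n!)) = Omega(n log n).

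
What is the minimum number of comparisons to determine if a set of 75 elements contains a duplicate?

Determining if 75 elements are all distinct requires Omega(n log n) comparisons in the comparison model. This follows from the element distinctness lower bound.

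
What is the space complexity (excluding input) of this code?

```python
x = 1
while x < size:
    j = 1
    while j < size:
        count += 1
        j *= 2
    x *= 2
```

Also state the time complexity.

Space complexity: O(1).
Only a constant amount of auxiliary storage is used; nothing grows with n.
Time complexity: O(log^2 n).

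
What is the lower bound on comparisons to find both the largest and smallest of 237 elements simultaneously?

Pair elements first (floor(237/2) comparisons), then find max among winners and min among losers. Total: ceil(3*237/2) - 2 = 354 comparisons.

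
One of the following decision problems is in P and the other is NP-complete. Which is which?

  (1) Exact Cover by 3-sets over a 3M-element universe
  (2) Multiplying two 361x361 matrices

(1) is NP-complete: one of Karp's 21 NP-complete problems.
(2) is P: the schoolbook algorithm runs in O(n^3).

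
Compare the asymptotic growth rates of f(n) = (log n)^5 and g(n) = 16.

f(n) = (log n)^5 grows faster: any unbounded function dominates a constant.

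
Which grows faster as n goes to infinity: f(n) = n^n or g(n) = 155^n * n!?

g(n) = 155^n * n! grows faster: by Stirling n! ~ sqrt(2 pi n)(n/e)^n, so 155^n n! / n^n ~ (155/e)^n sqrt(2 pi n) -> infinity since 155/e > 1.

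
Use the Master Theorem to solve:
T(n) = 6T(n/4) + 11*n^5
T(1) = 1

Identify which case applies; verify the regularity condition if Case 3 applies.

a=6, b=4, f(n)=11*n^5.
log_4(6) = 1.292 < 5.
f(n) = Omega(n^(1.292+epsilon)) for some epsilon > 0, so Case 3 is the candidate.
Regularity: a*f(n/b) = 6*11*(n/4)^5 = (6/1024)*11*n^5 <= c*f(n) with c = 6/1024 < 1. Satisfied.
Case 3: T(n) = Theta(n^5).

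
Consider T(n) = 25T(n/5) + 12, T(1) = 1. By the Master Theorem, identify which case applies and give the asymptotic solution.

a=25, b=5, f(n)=12.
log_5(25) = 2 > 0.
Since f(n) = O(n^0) is polynomially smaller than n^2, Case 1 applies.
T(n) = Theta(n^2).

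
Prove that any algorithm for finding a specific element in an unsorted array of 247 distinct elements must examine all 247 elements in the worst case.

Adversary argument: if the algorithm examines fewer than 247 elements, the adversary places the target in an unexamined position. The algorithm cannot distinguish 'not present' from 'in unexamined position'.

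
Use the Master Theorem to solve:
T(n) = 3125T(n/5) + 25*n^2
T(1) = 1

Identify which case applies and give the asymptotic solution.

a=3125, b=5, f(n)=25*n^2.
log_5(3125) = 5 > 2.
Since f(n) = O(n^2) is polynomially smaller than n^5, Case 1 applies.
T(n) = Theta(n^5).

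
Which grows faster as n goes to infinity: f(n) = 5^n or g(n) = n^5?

f(n) = 5^n grows faster: any exponential with base > 1 dominates every polynomial.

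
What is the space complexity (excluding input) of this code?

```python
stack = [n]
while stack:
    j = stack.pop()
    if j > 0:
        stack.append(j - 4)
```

Space complexity: O(1).
Only a constant amount of auxiliary storage is used; nothing grows with n.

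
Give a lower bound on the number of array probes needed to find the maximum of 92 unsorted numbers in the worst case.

Adversary: any unprobed cell could hold a value larger than everything seen so far. If fewer than 92 cells are probed, the adversary places the max in an unprobed cell. So all 92 cells must be examined; together with 92-1 comparisons this is tight.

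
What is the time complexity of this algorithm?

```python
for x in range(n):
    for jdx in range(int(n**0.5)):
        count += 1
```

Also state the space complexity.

Time complexity: O(n * sqrt(n)).
Space complexity: O(1).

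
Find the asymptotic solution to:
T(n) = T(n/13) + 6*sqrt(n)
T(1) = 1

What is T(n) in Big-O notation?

Each level contributes sqrt(n/13^k). Geometric series with ratio 1/sqrt(13) < 1 sums to O(sqrt(n)).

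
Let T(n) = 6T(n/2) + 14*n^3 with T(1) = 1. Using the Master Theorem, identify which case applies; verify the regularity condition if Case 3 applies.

a=6, b=2, f(n)=14*n^3.
log_2(6) = 2.585 < 3.
f(n) = Omega(n^(2.585+epsilon)) for some epsilon > 0, so Case 3 is the candidate.
Regularity: a*f(n/b) = 6*14*(n/2)^3 = (6/8)*14*n^3 <= c*f(n) with c = 6/8 < 1. Satisfied.
Case 3: T(n) = Theta(n^3).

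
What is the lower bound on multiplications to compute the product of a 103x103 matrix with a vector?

A 103x103 matrix-vector product has 103 inner products of length 103. Output depends on all 103^2 = 10609 matrix entries. At least 10609 multiplications needed.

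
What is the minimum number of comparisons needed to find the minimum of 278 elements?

Finding the minimum requires 277 comparisons, identical reasoning to finding the maximum. Each comparison eliminates one candidate.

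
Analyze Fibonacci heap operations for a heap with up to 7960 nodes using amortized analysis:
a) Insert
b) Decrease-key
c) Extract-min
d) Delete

Fibonacci heaps use lazy consolidation. Potential function Phi = t + 2m (t = number of trees, m = marked nodes).
- Insert: O(1) actual, Delta Phi = +1 (one new tree) => O(1) amortized.
- Decrease-key: with c cascading cuts, actual cost is O(c); Delta Phi <= c - 2(c-1) + 2 = 4 - c (c new trees; >= c-1 marks cleared; <= 1 new mark). Amortized O(c) + (4 - c) = O(1).
- Extract-min: O(D(n) + t) actual; consolidation drops t to <= D(n)+1, so Delta Phi pays for the t term. D(n) = O(log n) for n = 7960 => O(log n) amortized.
- Delete: decrease-key to -inf then extract-min = O(log n).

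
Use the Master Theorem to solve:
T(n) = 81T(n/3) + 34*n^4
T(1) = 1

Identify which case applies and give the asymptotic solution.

a=81, b=3, f(n)=34*n^4.
log_3(81) = 4, so n^(log_b(a)) = n^4.
f(n) = Theta(n^4), so Case 2 applies.
T(n) = Theta(n^4 log n).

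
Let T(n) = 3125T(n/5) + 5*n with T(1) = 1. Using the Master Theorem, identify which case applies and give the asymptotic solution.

a=3125, b=5, f(n)=5*n.
log_5(3125) = 5 > 1.
Since f(n) = O(n^1) is polynomially smaller than n^5, Case 1 applies.
T(n) = Theta(n^5).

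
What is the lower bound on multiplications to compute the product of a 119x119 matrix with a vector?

A 119x119 matrix-vector product has 119 inner products of length 119. Output depends on all 119^2 = 14161 matrix entries. At least 14161 multiplications needed.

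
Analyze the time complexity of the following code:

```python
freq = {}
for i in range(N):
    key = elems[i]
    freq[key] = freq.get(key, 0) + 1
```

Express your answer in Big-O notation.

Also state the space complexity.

Time complexity: O(n).
Space complexity: O(n).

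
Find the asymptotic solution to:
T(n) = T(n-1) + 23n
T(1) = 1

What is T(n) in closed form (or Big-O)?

Unrolling: T(n) = 1 + 23*(2 + 3 + ... + n) = 1 + 23*(n(n+1)/2 - 1) = O(n^2).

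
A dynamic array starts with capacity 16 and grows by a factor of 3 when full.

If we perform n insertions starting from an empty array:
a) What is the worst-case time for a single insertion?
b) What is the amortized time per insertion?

(a) Worst-case single insertion: O(n) -- when the array is full at capacity c, the resize copies all c elements, and c can be Theta(n).
(b) Resizes happen at sizes 16, 48, 144, ... Total copy cost for n insertions: 16 + 48 + ... = O(n) (geometric series with ratio 1/3). Amortized cost per insertion: O(n)/n = O(1).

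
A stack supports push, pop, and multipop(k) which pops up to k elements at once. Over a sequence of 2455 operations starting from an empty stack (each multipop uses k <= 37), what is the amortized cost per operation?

Each element is pushed exactly once and popped at most once (whether by pop or as part of a multipop). So the total number of individual pops over the whole sequence is at most the number of pushes, which is at most 2455. Total work <= 2 * 2455, hence O(1) amortized per operation.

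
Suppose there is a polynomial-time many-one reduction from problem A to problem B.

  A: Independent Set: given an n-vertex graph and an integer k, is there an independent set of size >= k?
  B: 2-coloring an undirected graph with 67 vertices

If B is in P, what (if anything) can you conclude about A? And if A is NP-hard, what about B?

A poly-time reduction A <=_p B means any A-instance can be transformed to a B-instance in poly time.
If B is in P: compose the reduction with B's poly-time algorithm to solve A in poly time, so A is in P.
If A is NP-hard: every NP problem reduces to A, which reduces to B; composing reductions, every NP problem reduces to B, so B is NP-hard.
(Here in fact A is NP-complete and B is in P, so no such reduction is known -- its existence would imply P = NP; the analysis concerns only what the assumed reduction would or would not let you conclude.)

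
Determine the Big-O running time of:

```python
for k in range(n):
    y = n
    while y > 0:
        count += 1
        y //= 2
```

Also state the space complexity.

Time complexity: O(n log n).
Space complexity: O(1).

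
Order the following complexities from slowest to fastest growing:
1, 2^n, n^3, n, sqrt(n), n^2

Ordered by growth rate: 1 < sqrt(n) < n < n^2 < n^3 < 2^n.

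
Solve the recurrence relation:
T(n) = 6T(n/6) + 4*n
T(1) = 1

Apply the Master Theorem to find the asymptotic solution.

a=6, b=6, f(n)=4*n. log_6(6) = 1. Case 2: T(n) = O(n log n).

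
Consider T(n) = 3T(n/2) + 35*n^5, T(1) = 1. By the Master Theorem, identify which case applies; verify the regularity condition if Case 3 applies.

a=3, b=2, f(n)=35*n^5.
log_2(3) = 1.585 < 5.
f(n) = Omega(n^(1.585+epsilon)) for some epsilon > 0, so Case 3 is the candidate.
Regularity: a*f(n/b) = 3*35*(n/2)^5 = (3/32)*35*n^5 <= c*f(n) with c = 3/32 < 1. Satisfied.
Case 3: T(n) = Theta(n^5).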